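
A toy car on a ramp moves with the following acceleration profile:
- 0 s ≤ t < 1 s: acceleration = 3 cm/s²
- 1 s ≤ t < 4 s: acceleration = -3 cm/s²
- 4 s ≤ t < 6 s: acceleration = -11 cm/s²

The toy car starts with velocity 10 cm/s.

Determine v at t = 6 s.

Δv equals the area under the a-t graph; then v = v₀ + Δv.
0–1 s: 3 × 1 = 3 cm/s
1–4 s: -3 × 3 = -9 cm/s
4–6 s: -11 × 2 = -22 cm/s
Δv = -28 cm/s, so v(6) = 10 + (-28) = -18 cm/s.

-18 cm/s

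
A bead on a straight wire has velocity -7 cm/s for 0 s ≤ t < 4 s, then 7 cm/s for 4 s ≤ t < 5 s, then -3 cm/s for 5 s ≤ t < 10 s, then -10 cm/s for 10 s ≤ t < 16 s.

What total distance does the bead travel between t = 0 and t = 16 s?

110 cm

Distance (not displacement) is the total path length: add the absolute areas under v-t.
0–4 s: |-7| × 4 = 28 cm
4–5 s: |7| × 1 = 7 cm
5–10 s: |-3| × 5 = 15 cm
10–16 s: |-10| × 6 = 60 cm
Total distance = 110 cm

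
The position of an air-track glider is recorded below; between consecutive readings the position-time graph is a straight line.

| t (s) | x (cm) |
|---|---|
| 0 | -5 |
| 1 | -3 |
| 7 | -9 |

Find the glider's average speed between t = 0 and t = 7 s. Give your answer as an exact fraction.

Average speed = (total path length)/(elapsed time); on a piecewise-linear x-t graph the path length is Σ|Δx|.
0–1 s: |Δx| = |-3 − -5| = 2 cm
1–7 s: |Δx| = |-9 − -3| = 6 cm
Total path = 8 cm; average speed = 8/7 = 8/7 cm/s.

8/7 cm/s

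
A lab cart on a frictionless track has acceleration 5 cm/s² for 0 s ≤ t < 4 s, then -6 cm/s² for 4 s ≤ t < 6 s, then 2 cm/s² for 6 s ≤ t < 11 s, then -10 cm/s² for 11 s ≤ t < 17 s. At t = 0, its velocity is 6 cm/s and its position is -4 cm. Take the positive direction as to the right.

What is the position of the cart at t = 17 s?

159 cm

On each constant-a segment, Δv = aΔt and Δx = v₀Δt + ½aΔt²; chain segment to segment.
0–4 s: v starts 6 cm/s; Δx = 6·4 + ½·5·4² = 64 cm; v ends 26 cm/s.
4–6 s: v starts 26 cm/s; Δx = 26·2 + ½·-6·2² = 40 cm; v ends 14 cm/s.
6–11 s: v starts 14 cm/s; Δx = 14·5 + ½·2·5² = 95 cm; v ends 24 cm/s.
11–17 s: v starts 24 cm/s; Δx = 24·6 + ½·-10·6² = -36 cm; v ends -36 cm/s.
x(17) = -4 + Σ Δx = 159 cm.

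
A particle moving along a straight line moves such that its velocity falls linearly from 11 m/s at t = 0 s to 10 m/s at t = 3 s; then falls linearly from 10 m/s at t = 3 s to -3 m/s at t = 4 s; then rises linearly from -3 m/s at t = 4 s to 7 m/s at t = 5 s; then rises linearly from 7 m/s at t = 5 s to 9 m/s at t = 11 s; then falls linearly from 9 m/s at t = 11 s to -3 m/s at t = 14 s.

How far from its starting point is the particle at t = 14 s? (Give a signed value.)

Net displacement equals the area under the velocity-time graph (areas below the axis count negative).
0–3 s: ½(11 + 10)(3) = 31.5 m
3–4 s: ½(10 + -3)(1) = 3.5 m
4–5 s: ½(-3 + 7)(1) = 2 m
5–11 s: ½(7 + 9)(6) = 48 m
11–14 s: ½(9 + -3)(3) = 9 m
Net displacement = 94 m

94 m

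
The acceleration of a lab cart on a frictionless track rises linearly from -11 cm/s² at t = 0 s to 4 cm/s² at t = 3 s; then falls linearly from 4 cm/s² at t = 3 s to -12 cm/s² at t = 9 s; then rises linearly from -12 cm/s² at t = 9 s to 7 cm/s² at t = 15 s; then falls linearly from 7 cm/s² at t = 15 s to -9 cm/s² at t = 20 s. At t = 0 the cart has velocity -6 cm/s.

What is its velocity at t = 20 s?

-60.5 cm/s

Δv equals the area under the a-t graph; then v = v₀ + Δv.
0–3 s: ½(-11 + 4)(3) = -10.5 cm/s
3–9 s: ½(4 + -12)(6) = -24 cm/s
9–15 s: ½(-12 + 7)(6) = -15 cm/s
15–20 s: ½(7 + -9)(5) = -5 cm/s
Δv = -54.5 cm/s, so v(20) = -6 + (-54.5) = -60.5 cm/s.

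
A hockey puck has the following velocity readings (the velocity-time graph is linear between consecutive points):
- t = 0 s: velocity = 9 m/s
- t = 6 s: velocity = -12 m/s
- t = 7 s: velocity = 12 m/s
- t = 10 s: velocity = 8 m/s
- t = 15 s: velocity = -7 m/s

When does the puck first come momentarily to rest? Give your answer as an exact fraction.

v changes sign on 0–6 s (from 9 to -12); the graph is linear there, so v = 0 at t = 0 + (-9)·(6 − 0)/(-12 − 9) = 18/7 s.

t = 18/7 s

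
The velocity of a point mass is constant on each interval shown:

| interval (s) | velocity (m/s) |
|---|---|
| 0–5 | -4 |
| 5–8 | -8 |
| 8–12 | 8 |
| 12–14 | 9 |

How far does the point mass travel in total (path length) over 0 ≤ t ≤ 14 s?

Total distance travelled is ∫|v| dt — sum the magnitudes of each area piece.
0–5 s: |-4| × 5 = 20 m
5–8 s: |-8| × 3 = 24 m
8–12 s: |8| × 4 = 32 m
12–14 s: |9| × 2 = 18 m
Total distance = 94 m

94 m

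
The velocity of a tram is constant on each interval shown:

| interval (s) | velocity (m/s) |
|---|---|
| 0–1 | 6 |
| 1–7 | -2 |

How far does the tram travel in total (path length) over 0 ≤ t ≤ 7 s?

18 m

Distance (not displacement) is the total path length: add the absolute areas under v-t.
0–1 s: |6| × 1 = 6 m
1–7 s: |-2| × 6 = 12 m
Total distance = 18 m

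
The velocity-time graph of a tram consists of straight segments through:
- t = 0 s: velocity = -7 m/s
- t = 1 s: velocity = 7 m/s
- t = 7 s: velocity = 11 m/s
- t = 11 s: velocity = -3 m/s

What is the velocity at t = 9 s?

4 m/s

On 7–11 s the graph is linear from 11 to -3 m/s: v(9) = 11 + (-3 − 11)·(9 − 7)/(11 − 7) = 4 m/s.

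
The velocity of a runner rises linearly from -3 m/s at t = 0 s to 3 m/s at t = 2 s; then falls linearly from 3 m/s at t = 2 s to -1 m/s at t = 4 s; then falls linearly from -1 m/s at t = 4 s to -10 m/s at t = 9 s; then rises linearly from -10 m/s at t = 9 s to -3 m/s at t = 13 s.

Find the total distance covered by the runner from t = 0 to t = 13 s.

59 m

Total distance travelled is ∫|v| dt — sum the magnitudes of each area piece.
0–2 s: v = 0 at t = 1 s; triangle areas 1.5 + 1.5 = 3 m
2–4 s: v = 0 at t = 3.5 s; triangle areas 2.25 + 0.25 = 2.5 m
4–9 s: |½(-1 + -10)(5)| = 27.5 m
9–13 s: |½(-10 + -3)(4)| = 26 m
Total distance = 59 m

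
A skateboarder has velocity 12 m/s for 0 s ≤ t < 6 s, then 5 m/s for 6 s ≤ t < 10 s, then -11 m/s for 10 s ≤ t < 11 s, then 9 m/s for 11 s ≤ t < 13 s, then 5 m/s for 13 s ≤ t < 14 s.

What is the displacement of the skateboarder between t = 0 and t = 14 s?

Net displacement equals the area under the velocity-time graph (areas below the axis count negative).
0–6 s: 12 × 6 = 72 m
6–10 s: 5 × 4 = 20 m
10–11 s: -11 × 1 = -11 m
11–13 s: 9 × 2 = 18 m
13–14 s: 5 × 1 = 5 m
Net displacement = 104 m

104 m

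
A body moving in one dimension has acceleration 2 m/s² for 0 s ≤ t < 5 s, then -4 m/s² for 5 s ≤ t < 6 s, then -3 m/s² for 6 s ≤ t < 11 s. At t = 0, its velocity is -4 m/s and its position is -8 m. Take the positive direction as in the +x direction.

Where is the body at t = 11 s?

On each constant-a segment, Δv = aΔt and Δx = v₀Δt + ½aΔt²; chain segment to segment.
0–5 s: v starts -4 m/s; Δx = -4·5 + ½·2·5² = 5 m; v ends 6 m/s.
5–6 s: v starts 6 m/s; Δx = 6·1 + ½·-4·1² = 4 m; v ends 2 m/s.
6–11 s: v starts 2 m/s; Δx = 2·5 + ½·-3·5² = -27.5 m; v ends -13 m/s.
x(11) = -8 + Σ Δx = -26.5 m.

-26.5 m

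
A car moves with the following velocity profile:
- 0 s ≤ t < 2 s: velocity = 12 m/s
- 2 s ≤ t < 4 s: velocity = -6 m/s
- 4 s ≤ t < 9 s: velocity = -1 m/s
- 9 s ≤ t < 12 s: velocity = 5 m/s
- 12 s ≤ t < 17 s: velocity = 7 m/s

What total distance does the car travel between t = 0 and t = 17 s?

Total distance travelled is ∫|v| dt — sum the magnitudes of each area piece.
0–2 s: |12| × 2 = 24 m
2–4 s: |-6| × 2 = 12 m
4–9 s: |-1| × 5 = 5 m
9–12 s: |5| × 3 = 15 m
12–17 s: |7| × 5 = 35 m
Total distance = 91 m

91 m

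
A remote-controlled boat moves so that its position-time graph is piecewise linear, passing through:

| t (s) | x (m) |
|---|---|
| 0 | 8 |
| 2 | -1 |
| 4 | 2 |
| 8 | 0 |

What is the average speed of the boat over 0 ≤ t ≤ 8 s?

1.75 m/s

Average speed = (total path length)/(elapsed time); on a piecewise-linear x-t graph the path length is Σ|Δx|.
0–2 s: |Δx| = |-1 − 8| = 9 m
2–4 s: |Δx| = |2 − -1| = 3 m
4–8 s: |Δx| = |0 − 2| = 2 m
Total path = 14 m; average speed = 14/8 = 1.75 m/s.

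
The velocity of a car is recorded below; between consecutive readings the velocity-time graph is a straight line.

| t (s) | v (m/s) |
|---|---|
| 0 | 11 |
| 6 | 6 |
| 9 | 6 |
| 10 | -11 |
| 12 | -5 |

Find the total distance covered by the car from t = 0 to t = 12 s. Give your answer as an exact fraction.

Distance (not displacement) is the total path length: add the absolute areas under v-t.
0–6 s: |½(11 + 6)(6)| = 51 m
6–9 s: |6| × 3 = 18 m
9–10 s: v = 0 at t = 159/17 s; triangle areas 18/17 + 121/34 = 157/34 m
10–12 s: |½(-11 + -5)(2)| = 16 m
Total distance = 3047/34 m

3047/34 m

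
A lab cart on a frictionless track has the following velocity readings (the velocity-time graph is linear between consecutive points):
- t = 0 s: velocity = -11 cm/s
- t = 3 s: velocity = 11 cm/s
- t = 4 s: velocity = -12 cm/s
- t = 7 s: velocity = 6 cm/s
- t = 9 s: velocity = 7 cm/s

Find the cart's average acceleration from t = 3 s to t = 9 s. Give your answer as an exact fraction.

-2/3 cm/s²

Average acceleration = Δv/Δt = (7 − 11)/(9 − 3) = -2/3 cm/s².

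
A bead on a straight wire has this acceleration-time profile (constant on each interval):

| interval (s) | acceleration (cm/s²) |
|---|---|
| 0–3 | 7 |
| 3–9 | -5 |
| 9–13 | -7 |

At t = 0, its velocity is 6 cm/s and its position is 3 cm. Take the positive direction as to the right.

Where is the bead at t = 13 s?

56.5 cm

On each constant-a segment, Δv = aΔt and Δx = v₀Δt + ½aΔt²; chain segment to segment.
0–3 s: v starts 6 cm/s; Δx = 6·3 + ½·7·3² = 49.5 cm; v ends 27 cm/s.
3–9 s: v starts 27 cm/s; Δx = 27·6 + ½·-5·6² = 72 cm; v ends -3 cm/s.
9–13 s: v starts -3 cm/s; Δx = -3·4 + ½·-7·4² = -68 cm; v ends -31 cm/s.
x(13) = 3 + Σ Δx = 56.5 cm.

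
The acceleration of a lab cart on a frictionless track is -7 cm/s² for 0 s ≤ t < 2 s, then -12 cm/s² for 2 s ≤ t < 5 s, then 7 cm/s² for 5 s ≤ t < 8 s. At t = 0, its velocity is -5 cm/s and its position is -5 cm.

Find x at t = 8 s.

-273.5 cm

On each constant-a segment, Δv = aΔt and Δx = v₀Δt + ½aΔt²; chain segment to segment.
0–2 s: v starts -5 cm/s; Δx = -5·2 + ½·-7·2² = -24 cm; v ends -19 cm/s.
2–5 s: v starts -19 cm/s; Δx = -19·3 + ½·-12·3² = -111 cm; v ends -55 cm/s.
5–8 s: v starts -55 cm/s; Δx = -55·3 + ½·7·3² = -133.5 cm; v ends -34 cm/s.
x(8) = -5 + Σ Δx = -273.5 cm.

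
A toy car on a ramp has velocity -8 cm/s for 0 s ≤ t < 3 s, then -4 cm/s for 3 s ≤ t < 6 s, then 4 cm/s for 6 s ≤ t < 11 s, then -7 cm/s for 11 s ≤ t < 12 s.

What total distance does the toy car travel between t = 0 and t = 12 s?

Total distance travelled is ∫|v| dt — sum the magnitudes of each area piece.
0–3 s: |-8| × 3 = 24 cm
3–6 s: |-4| × 3 = 12 cm
6–11 s: |4| × 5 = 20 cm
11–12 s: |-7| × 1 = 7 cm
Total distance = 63 cm

63 cm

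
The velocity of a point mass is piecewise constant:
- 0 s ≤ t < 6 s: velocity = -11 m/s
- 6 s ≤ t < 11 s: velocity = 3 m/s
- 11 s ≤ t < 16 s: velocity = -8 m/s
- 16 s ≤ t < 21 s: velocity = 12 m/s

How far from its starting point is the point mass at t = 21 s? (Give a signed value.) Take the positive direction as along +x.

-31 m

Net displacement equals the area under the velocity-time graph (areas below the axis count negative).
0–6 s: -11 × 6 = -66 m
6–11 s: 3 × 5 = 15 m
11–16 s: -8 × 5 = -40 m
16–21 s: 12 × 5 = 60 m
Net displacement = -31 m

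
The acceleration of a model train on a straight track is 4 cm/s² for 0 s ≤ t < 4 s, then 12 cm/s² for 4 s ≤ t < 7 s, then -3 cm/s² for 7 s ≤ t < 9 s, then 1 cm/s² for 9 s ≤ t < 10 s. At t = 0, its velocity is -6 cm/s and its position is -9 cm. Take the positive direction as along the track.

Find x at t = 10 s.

209.5 cm

On each constant-a segment, Δv = aΔt and Δx = v₀Δt + ½aΔt²; chain segment to segment.
0–4 s: v starts -6 cm/s; Δx = -6·4 + ½·4·4² = 8 cm; v ends 10 cm/s.
4–7 s: v starts 10 cm/s; Δx = 10·3 + ½·12·3² = 84 cm; v ends 46 cm/s.
7–9 s: v starts 46 cm/s; Δx = 46·2 + ½·-3·2² = 86 cm; v ends 40 cm/s.
9–10 s: v starts 40 cm/s; Δx = 40·1 + ½·1·1² = 40.5 cm; v ends 41 cm/s.
x(10) = -9 + Σ Δx = 209.5 cm.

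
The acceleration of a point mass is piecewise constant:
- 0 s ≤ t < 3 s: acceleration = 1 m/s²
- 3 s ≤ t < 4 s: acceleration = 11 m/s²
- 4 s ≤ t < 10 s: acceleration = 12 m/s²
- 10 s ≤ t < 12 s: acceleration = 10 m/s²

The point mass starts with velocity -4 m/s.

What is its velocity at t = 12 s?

Δv equals the area under the a-t graph; then v = v₀ + Δv.
0–3 s: 1 × 3 = 3 m/s
3–4 s: 11 × 1 = 11 m/s
4–10 s: 12 × 6 = 72 m/s
10–12 s: 10 × 2 = 20 m/s
Δv = 106 m/s, so v(12) = -4 + (106) = 102 m/s.

102 m/s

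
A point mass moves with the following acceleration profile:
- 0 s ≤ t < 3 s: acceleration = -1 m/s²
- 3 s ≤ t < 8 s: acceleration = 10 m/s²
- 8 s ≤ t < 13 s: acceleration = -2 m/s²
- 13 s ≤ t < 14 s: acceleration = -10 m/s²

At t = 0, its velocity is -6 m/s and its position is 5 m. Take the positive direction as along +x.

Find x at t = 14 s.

On each constant-a segment, Δv = aΔt and Δx = v₀Δt + ½aΔt²; chain segment to segment.
0–3 s: v starts -6 m/s; Δx = -6·3 + ½·-1·3² = -22.5 m; v ends -9 m/s.
3–8 s: v starts -9 m/s; Δx = -9·5 + ½·10·5² = 80 m; v ends 41 m/s.
8–13 s: v starts 41 m/s; Δx = 41·5 + ½·-2·5² = 180 m; v ends 31 m/s.
13–14 s: v starts 31 m/s; Δx = 31·1 + ½·-10·1² = 26 m; v ends 21 m/s.
x(14) = 5 + Σ Δx = 268.5 m.

268.5 m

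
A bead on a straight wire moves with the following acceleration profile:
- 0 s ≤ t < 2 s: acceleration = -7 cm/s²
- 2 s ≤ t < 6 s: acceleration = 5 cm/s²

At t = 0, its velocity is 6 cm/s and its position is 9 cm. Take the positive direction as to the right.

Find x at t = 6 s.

On each constant-a segment, Δv = aΔt and Δx = v₀Δt + ½aΔt²; chain segment to segment.
0–2 s: v starts 6 cm/s; Δx = 6·2 + ½·-7·2² = -2 cm; v ends -8 cm/s.
2–6 s: v starts -8 cm/s; Δx = -8·4 + ½·5·4² = 8 cm; v ends 12 cm/s.
x(6) = 9 + Σ Δx = 15 cm.

15 cm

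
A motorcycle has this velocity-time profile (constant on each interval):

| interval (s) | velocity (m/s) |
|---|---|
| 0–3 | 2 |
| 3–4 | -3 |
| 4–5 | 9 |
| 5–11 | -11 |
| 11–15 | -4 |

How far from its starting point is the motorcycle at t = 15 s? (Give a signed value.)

Net displacement equals the area under the velocity-time graph (areas below the axis count negative).
0–3 s: 2 × 3 = 6 m
3–4 s: -3 × 1 = -3 m
4–5 s: 9 × 1 = 9 m
5–11 s: -11 × 6 = -66 m
11–15 s: -4 × 4 = -16 m
Net displacement = -70 m

-70 m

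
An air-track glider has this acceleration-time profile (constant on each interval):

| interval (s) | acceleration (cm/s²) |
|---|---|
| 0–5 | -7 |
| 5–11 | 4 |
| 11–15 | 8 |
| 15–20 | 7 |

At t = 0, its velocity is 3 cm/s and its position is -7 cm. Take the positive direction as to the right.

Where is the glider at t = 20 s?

40 cm

On each constant-a segment, Δv = aΔt and Δx = v₀Δt + ½aΔt²; chain segment to segment.
0–5 s: v starts 3 cm/s; Δx = 3·5 + ½·-7·5² = -72.5 cm; v ends -32 cm/s.
5–11 s: v starts -32 cm/s; Δx = -32·6 + ½·4·6² = -120 cm; v ends -8 cm/s.
11–15 s: v starts -8 cm/s; Δx = -8·4 + ½·8·4² = 32 cm; v ends 24 cm/s.
15–20 s: v starts 24 cm/s; Δx = 24·5 + ½·7·5² = 207.5 cm; v ends 59 cm/s.
x(20) = -7 + Σ Δx = 40 cm.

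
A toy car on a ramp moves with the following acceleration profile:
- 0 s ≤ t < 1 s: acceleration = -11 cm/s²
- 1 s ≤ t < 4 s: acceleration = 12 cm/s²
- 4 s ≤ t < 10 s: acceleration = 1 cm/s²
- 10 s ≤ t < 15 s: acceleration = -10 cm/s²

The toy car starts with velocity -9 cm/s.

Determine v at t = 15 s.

Δv equals the area under the a-t graph; then v = v₀ + Δv.
0–1 s: -11 × 1 = -11 cm/s
1–4 s: 12 × 3 = 36 cm/s
4–10 s: 1 × 6 = 6 cm/s
10–15 s: -10 × 5 = -50 cm/s
Δv = -19 cm/s, so v(15) = -9 + (-19) = -28 cm/s.

-28 cm/s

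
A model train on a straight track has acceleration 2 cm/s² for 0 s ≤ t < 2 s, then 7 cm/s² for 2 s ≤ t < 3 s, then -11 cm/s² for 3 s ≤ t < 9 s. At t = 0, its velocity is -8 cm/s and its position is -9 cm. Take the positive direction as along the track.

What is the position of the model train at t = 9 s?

On each constant-a segment, Δv = aΔt and Δx = v₀Δt + ½aΔt²; chain segment to segment.
0–2 s: v starts -8 cm/s; Δx = -8·2 + ½·2·2² = -12 cm; v ends -4 cm/s.
2–3 s: v starts -4 cm/s; Δx = -4·1 + ½·7·1² = -0.5 cm; v ends 3 cm/s.
3–9 s: v starts 3 cm/s; Δx = 3·6 + ½·-11·6² = -180 cm; v ends -63 cm/s.
x(9) = -9 + Σ Δx = -201.5 cm.

-201.5 cm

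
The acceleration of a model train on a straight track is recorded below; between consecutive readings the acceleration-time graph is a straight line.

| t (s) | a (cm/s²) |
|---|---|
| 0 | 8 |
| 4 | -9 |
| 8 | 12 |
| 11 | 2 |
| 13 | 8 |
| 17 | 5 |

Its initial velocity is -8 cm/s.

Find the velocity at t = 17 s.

Δv equals the area under the a-t graph; then v = v₀ + Δv.
0–4 s: ½(8 + -9)(4) = -2 cm/s
4–8 s: ½(-9 + 12)(4) = 6 cm/s
8–11 s: ½(12 + 2)(3) = 21 cm/s
11–13 s: ½(2 + 8)(2) = 10 cm/s
13–17 s: ½(8 + 5)(4) = 26 cm/s
Δv = 61 cm/s, so v(17) = -8 + (61) = 53 cm/s.

53 cm/s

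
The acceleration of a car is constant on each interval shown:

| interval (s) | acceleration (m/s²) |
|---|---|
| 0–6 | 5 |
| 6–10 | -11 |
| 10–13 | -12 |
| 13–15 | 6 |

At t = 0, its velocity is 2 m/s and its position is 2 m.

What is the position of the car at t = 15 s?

On each constant-a segment, Δv = aΔt and Δx = v₀Δt + ½aΔt²; chain segment to segment.
0–6 s: v starts 2 m/s; Δx = 2·6 + ½·5·6² = 102 m; v ends 32 m/s.
6–10 s: v starts 32 m/s; Δx = 32·4 + ½·-11·4² = 40 m; v ends -12 m/s.
10–13 s: v starts -12 m/s; Δx = -12·3 + ½·-12·3² = -90 m; v ends -48 m/s.
13–15 s: v starts -48 m/s; Δx = -48·2 + ½·6·2² = -84 m; v ends -36 m/s.
x(15) = 2 + Σ Δx = -30 m.

-30 m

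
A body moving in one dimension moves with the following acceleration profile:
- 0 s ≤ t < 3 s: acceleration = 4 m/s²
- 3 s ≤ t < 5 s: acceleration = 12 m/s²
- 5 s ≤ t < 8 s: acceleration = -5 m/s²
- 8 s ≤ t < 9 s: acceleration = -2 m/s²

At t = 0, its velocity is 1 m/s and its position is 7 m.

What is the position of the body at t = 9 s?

On each constant-a segment, Δv = aΔt and Δx = v₀Δt + ½aΔt²; chain segment to segment.
0–3 s: v starts 1 m/s; Δx = 1·3 + ½·4·3² = 21 m; v ends 13 m/s.
3–5 s: v starts 13 m/s; Δx = 13·2 + ½·12·2² = 50 m; v ends 37 m/s.
5–8 s: v starts 37 m/s; Δx = 37·3 + ½·-5·3² = 88.5 m; v ends 22 m/s.
8–9 s: v starts 22 m/s; Δx = 22·1 + ½·-2·1² = 21 m; v ends 20 m/s.
x(9) = 7 + Σ Δx = 187.5 m.

187.5 m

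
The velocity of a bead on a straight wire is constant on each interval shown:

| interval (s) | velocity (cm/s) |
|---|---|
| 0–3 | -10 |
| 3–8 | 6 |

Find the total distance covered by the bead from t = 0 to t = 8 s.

Distance (not displacement) is the total path length: add the absolute areas under v-t.
0–3 s: |-10| × 3 = 30 cm
3–8 s: |6| × 5 = 30 cm
Total distance = 60 cm

60 cm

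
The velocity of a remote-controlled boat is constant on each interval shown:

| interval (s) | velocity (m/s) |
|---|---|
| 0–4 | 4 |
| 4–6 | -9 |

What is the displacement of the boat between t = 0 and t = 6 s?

Displacement is the signed area under the v-t curve.
0–4 s: 4 × 4 = 16 m
4–6 s: -9 × 2 = -18 m
Net displacement = -2 m

-2 m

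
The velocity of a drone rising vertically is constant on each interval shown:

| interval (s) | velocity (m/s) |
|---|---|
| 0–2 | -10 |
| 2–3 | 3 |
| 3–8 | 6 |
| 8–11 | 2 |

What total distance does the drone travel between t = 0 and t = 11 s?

59 m

Total distance travelled is ∫|v| dt — sum the magnitudes of each area piece.
0–2 s: |-10| × 2 = 20 m
2–3 s: |3| × 1 = 3 m
3–8 s: |6| × 5 = 30 m
8–11 s: |2| × 3 = 6 m
Total distance = 59 m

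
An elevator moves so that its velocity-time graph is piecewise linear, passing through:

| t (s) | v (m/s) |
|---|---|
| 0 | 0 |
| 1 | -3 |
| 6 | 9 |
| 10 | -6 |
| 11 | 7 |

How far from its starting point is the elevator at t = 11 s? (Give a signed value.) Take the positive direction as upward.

20 m

Displacement is the signed area under the v-t curve.
0–1 s: ½(0 + -3)(1) = -1.5 m
1–6 s: ½(-3 + 9)(5) = 15 m
6–10 s: ½(9 + -6)(4) = 6 m
10–11 s: ½(-6 + 7)(1) = 0.5 m
Net displacement = 20 m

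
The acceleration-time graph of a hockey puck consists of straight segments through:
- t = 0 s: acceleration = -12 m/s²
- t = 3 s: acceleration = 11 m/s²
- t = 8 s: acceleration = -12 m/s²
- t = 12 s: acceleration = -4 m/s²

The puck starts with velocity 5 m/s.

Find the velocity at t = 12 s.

Δv equals the area under the a-t graph; then v = v₀ + Δv.
0–3 s: ½(-12 + 11)(3) = -1.5 m/s
3–8 s: ½(11 + -12)(5) = -2.5 m/s
8–12 s: ½(-12 + -4)(4) = -32 m/s
Δv = -36 m/s, so v(12) = 5 + (-36) = -31 m/s.

-31 m/s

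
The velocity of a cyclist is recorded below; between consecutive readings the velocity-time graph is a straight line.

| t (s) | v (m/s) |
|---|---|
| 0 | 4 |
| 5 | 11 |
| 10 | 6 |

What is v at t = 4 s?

On 0–5 s the graph is linear from 4 to 11 m/s: v(4) = 4 + (11 − 4)·(4 − 0)/(5 − 0) = 9.6 m/s.

9.6 m/s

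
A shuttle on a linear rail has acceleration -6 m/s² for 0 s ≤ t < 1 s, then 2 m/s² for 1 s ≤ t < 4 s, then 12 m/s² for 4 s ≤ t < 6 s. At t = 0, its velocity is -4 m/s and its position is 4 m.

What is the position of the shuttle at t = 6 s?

On each constant-a segment, Δv = aΔt and Δx = v₀Δt + ½aΔt²; chain segment to segment.
0–1 s: v starts -4 m/s; Δx = -4·1 + ½·-6·1² = -7 m; v ends -10 m/s.
1–4 s: v starts -10 m/s; Δx = -10·3 + ½·2·3² = -21 m; v ends -4 m/s.
4–6 s: v starts -4 m/s; Δx = -4·2 + ½·12·2² = 16 m; v ends 20 m/s.
x(6) = 4 + Σ Δx = -8 m.

-8 m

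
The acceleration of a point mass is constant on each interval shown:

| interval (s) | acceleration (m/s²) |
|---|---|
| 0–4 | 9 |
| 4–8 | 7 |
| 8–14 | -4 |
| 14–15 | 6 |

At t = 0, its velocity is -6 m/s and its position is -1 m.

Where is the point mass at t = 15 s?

On each constant-a segment, Δv = aΔt and Δx = v₀Δt + ½aΔt²; chain segment to segment.
0–4 s: v starts -6 m/s; Δx = -6·4 + ½·9·4² = 48 m; v ends 30 m/s.
4–8 s: v starts 30 m/s; Δx = 30·4 + ½·7·4² = 176 m; v ends 58 m/s.
8–14 s: v starts 58 m/s; Δx = 58·6 + ½·-4·6² = 276 m; v ends 34 m/s.
14–15 s: v starts 34 m/s; Δx = 34·1 + ½·6·1² = 37 m; v ends 40 m/s.
x(15) = -1 + Σ Δx = 536 m.

536 m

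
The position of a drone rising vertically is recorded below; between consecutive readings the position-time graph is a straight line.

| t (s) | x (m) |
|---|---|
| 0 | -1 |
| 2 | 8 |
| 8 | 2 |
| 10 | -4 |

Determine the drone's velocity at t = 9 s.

Velocity is the slope of the x-t graph on 8–10 s: (-4 − 2)/(10 − 8) = -3 m/s.

-3 m/s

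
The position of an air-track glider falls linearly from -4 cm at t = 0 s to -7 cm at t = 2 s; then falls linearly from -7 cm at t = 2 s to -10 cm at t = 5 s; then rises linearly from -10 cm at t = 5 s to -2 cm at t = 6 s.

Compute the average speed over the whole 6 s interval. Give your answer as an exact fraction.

Average speed = (total path length)/(elapsed time); on a piecewise-linear x-t graph the path length is Σ|Δx|.
0–2 s: |Δx| = |-7 − -4| = 3 cm
2–5 s: |Δx| = |-10 − -7| = 3 cm
5–6 s: |Δx| = |-2 − -10| = 8 cm
Total path = 14 cm; average speed = 14/6 = 7/3 cm/s.

7/3 cm/s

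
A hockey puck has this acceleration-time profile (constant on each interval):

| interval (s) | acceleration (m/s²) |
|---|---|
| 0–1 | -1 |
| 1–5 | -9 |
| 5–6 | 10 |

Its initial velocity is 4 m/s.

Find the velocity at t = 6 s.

-23 m/s

Δv equals the area under the a-t graph; then v = v₀ + Δv.
0–1 s: -1 × 1 = -1 m/s
1–5 s: -9 × 4 = -36 m/s
5–6 s: 10 × 1 = 10 m/s
Δv = -27 m/s, so v(6) = 4 + (-27) = -23 m/s.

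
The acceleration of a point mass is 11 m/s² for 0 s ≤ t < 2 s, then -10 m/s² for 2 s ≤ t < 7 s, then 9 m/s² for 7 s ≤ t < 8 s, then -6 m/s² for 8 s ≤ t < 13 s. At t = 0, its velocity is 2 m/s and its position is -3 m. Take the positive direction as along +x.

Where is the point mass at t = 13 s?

On each constant-a segment, Δv = aΔt and Δx = v₀Δt + ½aΔt²; chain segment to segment.
0–2 s: v starts 2 m/s; Δx = 2·2 + ½·11·2² = 26 m; v ends 24 m/s.
2–7 s: v starts 24 m/s; Δx = 24·5 + ½·-10·5² = -5 m; v ends -26 m/s.
7–8 s: v starts -26 m/s; Δx = -26·1 + ½·9·1² = -21.5 m; v ends -17 m/s.
8–13 s: v starts -17 m/s; Δx = -17·5 + ½·-6·5² = -160 m; v ends -47 m/s.
x(13) = -3 + Σ Δx = -163.5 m.

-163.5 m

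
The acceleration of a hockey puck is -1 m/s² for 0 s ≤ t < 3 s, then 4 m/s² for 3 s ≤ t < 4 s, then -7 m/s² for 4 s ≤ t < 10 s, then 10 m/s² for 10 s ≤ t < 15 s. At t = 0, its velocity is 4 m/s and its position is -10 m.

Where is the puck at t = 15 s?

On each constant-a segment, Δv = aΔt and Δx = v₀Δt + ½aΔt²; chain segment to segment.
0–3 s: v starts 4 m/s; Δx = 4·3 + ½·-1·3² = 7.5 m; v ends 1 m/s.
3–4 s: v starts 1 m/s; Δx = 1·1 + ½·4·1² = 3 m; v ends 5 m/s.
4–10 s: v starts 5 m/s; Δx = 5·6 + ½·-7·6² = -96 m; v ends -37 m/s.
10–15 s: v starts -37 m/s; Δx = -37·5 + ½·10·5² = -60 m; v ends 13 m/s.
x(15) = -10 + Σ Δx = -155.5 m.

-155.5 m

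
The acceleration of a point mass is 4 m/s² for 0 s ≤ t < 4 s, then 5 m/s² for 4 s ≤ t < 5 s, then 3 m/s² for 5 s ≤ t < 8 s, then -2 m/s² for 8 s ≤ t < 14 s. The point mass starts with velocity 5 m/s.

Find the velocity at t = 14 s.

23 m/s

Δv equals the area under the a-t graph; then v = v₀ + Δv.
0–4 s: 4 × 4 = 16 m/s
4–5 s: 5 × 1 = 5 m/s
5–8 s: 3 × 3 = 9 m/s
8–14 s: -2 × 6 = -12 m/s
Δv = 18 m/s, so v(14) = 5 + (18) = 23 m/s.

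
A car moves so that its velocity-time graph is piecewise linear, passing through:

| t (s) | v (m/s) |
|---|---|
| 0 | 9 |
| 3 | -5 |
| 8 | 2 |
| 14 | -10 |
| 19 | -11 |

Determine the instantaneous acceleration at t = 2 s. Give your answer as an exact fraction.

Acceleration is the slope of the v-t graph on 0–3 s: (-5 − 9)/(3 − 0) = -14/3 m/s².

-14/3 m/s²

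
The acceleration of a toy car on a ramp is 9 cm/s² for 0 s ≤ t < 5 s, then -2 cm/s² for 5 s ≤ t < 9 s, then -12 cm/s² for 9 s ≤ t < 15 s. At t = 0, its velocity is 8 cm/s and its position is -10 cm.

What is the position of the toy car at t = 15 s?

392.5 cm

On each constant-a segment, Δv = aΔt and Δx = v₀Δt + ½aΔt²; chain segment to segment.
0–5 s: v starts 8 cm/s; Δx = 8·5 + ½·9·5² = 152.5 cm; v ends 53 cm/s.
5–9 s: v starts 53 cm/s; Δx = 53·4 + ½·-2·4² = 196 cm; v ends 45 cm/s.
9–15 s: v starts 45 cm/s; Δx = 45·6 + ½·-12·6² = 54 cm; v ends -27 cm/s.
x(15) = -10 + Σ Δx = 392.5 cm.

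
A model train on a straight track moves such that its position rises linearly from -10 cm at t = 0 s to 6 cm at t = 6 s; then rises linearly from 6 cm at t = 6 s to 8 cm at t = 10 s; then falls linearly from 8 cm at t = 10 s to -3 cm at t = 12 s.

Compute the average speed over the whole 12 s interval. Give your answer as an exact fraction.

29/12 cm/s

Average speed = (total path length)/(elapsed time); on a piecewise-linear x-t graph the path length is Σ|Δx|.
0–6 s: |Δx| = |6 − -10| = 16 cm
6–10 s: |Δx| = |8 − 6| = 2 cm
10–12 s: |Δx| = |-3 − 8| = 11 cm
Total path = 29 cm; average speed = 29/12 = 29/12 cm/s.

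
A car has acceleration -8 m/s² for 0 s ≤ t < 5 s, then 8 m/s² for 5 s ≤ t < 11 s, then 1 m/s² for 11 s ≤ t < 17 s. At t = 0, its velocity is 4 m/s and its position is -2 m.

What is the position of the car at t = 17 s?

On each constant-a segment, Δv = aΔt and Δx = v₀Δt + ½aΔt²; chain segment to segment.
0–5 s: v starts 4 m/s; Δx = 4·5 + ½·-8·5² = -80 m; v ends -36 m/s.
5–11 s: v starts -36 m/s; Δx = -36·6 + ½·8·6² = -72 m; v ends 12 m/s.
11–17 s: v starts 12 m/s; Δx = 12·6 + ½·1·6² = 90 m; v ends 18 m/s.
x(17) = -2 + Σ Δx = -64 m.

-64 m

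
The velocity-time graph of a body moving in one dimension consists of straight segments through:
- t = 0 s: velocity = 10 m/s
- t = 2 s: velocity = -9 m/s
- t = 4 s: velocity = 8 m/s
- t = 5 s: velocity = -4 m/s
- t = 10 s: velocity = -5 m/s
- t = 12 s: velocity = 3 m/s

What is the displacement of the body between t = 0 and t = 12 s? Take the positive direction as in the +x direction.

-22.5 m

Net displacement equals the area under the velocity-time graph (areas below the axis count negative).
0–2 s: ½(10 + -9)(2) = 1 m
2–4 s: ½(-9 + 8)(2) = -1 m
4–5 s: ½(8 + -4)(1) = 2 m
5–10 s: ½(-4 + -5)(5) = -22.5 m
10–12 s: ½(-5 + 3)(2) = -2 m
Net displacement = -22.5 m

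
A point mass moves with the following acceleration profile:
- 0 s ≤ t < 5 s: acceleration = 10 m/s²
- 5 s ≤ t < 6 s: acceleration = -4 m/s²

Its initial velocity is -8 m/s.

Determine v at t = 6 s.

38 m/s

Δv equals the area under the a-t graph; then v = v₀ + Δv.
0–5 s: 10 × 5 = 50 m/s
5–6 s: -4 × 1 = -4 m/s
Δv = 46 m/s, so v(6) = -8 + (46) = 38 m/s.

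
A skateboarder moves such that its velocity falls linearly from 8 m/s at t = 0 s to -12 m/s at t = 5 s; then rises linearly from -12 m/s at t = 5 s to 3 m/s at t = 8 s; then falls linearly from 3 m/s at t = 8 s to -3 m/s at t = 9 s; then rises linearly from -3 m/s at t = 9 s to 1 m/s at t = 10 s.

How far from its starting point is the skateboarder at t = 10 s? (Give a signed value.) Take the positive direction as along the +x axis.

Displacement is the signed area under the v-t curve.
0–5 s: ½(8 + -12)(5) = -10 m
5–8 s: ½(-12 + 3)(3) = -13.5 m
8–9 s: ½(3 + -3)(1) = 0 m
9–10 s: ½(-3 + 1)(1) = -1 m
Net displacement = -24.5 m

-24.5 m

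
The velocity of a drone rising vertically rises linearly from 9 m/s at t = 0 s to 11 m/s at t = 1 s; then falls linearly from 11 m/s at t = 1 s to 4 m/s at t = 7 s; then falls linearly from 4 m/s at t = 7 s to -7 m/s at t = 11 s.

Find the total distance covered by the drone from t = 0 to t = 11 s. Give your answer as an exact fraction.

Total distance travelled is ∫|v| dt — sum the magnitudes of each area piece.
0–1 s: |½(9 + 11)(1)| = 10 m
1–7 s: |½(11 + 4)(6)| = 45 m
7–11 s: v = 0 at t = 93/11 s; triangle areas 32/11 + 98/11 = 130/11 m
Total distance = 735/11 m

735/11 m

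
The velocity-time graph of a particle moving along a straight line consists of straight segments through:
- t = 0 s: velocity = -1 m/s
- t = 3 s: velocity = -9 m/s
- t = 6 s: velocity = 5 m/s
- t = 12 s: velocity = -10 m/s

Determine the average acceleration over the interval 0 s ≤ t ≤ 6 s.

1 m/s²

Average acceleration = Δv/Δt = (5 − -1)/(6 − 0) = 1 m/s².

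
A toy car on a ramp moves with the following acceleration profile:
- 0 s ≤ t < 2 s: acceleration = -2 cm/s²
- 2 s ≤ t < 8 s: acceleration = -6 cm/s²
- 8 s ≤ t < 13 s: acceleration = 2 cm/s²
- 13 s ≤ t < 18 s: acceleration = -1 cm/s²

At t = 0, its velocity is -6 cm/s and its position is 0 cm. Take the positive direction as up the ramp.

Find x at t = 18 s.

On each constant-a segment, Δv = aΔt and Δx = v₀Δt + ½aΔt²; chain segment to segment.
0–2 s: v starts -6 cm/s; Δx = -6·2 + ½·-2·2² = -16 cm; v ends -10 cm/s.
2–8 s: v starts -10 cm/s; Δx = -10·6 + ½·-6·6² = -168 cm; v ends -46 cm/s.
8–13 s: v starts -46 cm/s; Δx = -46·5 + ½·2·5² = -205 cm; v ends -36 cm/s.
13–18 s: v starts -36 cm/s; Δx = -36·5 + ½·-1·5² = -192.5 cm; v ends -41 cm/s.
x(18) = 0 + Σ Δx = -581.5 cm.

-581.5 cm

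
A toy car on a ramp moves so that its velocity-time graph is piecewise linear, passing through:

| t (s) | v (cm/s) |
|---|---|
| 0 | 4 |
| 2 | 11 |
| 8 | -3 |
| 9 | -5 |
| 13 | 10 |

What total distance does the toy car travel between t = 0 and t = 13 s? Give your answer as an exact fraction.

1334/21 cm

Total distance travelled is ∫|v| dt — sum the magnitudes of each area piece.
0–2 s: |½(4 + 11)(2)| = 15 cm
2–8 s: v = 0 at t = 47/7 s; triangle areas 363/14 + 27/14 = 195/7 cm
8–9 s: |½(-3 + -5)(1)| = 4 cm
9–13 s: v = 0 at t = 31/3 s; triangle areas 10/3 + 40/3 = 50/3 cm
Total distance = 1334/21 cm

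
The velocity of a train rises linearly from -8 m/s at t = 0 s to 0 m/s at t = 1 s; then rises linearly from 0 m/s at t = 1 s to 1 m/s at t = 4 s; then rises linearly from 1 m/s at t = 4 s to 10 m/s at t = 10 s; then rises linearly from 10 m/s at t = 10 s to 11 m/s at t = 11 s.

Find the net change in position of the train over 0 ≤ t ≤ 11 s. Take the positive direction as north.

Net displacement equals the area under the velocity-time graph (areas below the axis count negative).
0–1 s: ½(-8 + 0)(1) = -4 m
1–4 s: ½(0 + 1)(3) = 1.5 m
4–10 s: ½(1 + 10)(6) = 33 m
10–11 s: ½(10 + 11)(1) = 10.5 m
Net displacement = 41 m

41 m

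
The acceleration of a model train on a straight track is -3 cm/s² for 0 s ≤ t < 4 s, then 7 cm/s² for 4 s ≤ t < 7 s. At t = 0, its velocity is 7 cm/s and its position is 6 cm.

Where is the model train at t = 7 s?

26.5 cm

On each constant-a segment, Δv = aΔt and Δx = v₀Δt + ½aΔt²; chain segment to segment.
0–4 s: v starts 7 cm/s; Δx = 7·4 + ½·-3·4² = 4 cm; v ends -5 cm/s.
4–7 s: v starts -5 cm/s; Δx = -5·3 + ½·7·3² = 16.5 cm; v ends 16 cm/s.
x(7) = 6 + Σ Δx = 26.5 cm.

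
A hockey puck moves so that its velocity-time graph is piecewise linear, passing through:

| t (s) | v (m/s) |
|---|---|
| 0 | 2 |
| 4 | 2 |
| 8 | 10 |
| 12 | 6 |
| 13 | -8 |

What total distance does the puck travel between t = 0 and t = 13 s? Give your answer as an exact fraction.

473/7 m

Total distance travelled is ∫|v| dt — sum the magnitudes of each area piece.
0–4 s: |2| × 4 = 8 m
4–8 s: |½(2 + 10)(4)| = 24 m
8–12 s: |½(10 + 6)(4)| = 32 m
12–13 s: v = 0 at t = 87/7 s; triangle areas 9/7 + 16/7 = 25/7 m
Total distance = 473/7 m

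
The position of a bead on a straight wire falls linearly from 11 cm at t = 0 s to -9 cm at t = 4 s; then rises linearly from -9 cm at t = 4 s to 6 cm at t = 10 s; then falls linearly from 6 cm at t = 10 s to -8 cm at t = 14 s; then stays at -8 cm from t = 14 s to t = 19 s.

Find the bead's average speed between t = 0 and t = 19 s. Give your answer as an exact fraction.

Average speed = (total path length)/(elapsed time); on a piecewise-linear x-t graph the path length is Σ|Δx|.
0–4 s: |Δx| = |-9 − 11| = 20 cm
4–10 s: |Δx| = |6 − -9| = 15 cm
10–14 s: |Δx| = |-8 − 6| = 14 cm
14–19 s: |Δx| = |-8 − -8| = 0 cm
Total path = 49 cm; average speed = 49/19 = 49/19 cm/s.

49/19 cm/s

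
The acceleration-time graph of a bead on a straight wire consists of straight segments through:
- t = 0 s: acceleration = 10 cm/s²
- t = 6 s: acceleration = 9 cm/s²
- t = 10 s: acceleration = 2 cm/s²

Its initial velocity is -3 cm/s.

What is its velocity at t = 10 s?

Δv equals the area under the a-t graph; then v = v₀ + Δv.
0–6 s: ½(10 + 9)(6) = 57 cm/s
6–10 s: ½(9 + 2)(4) = 22 cm/s
Δv = 79 cm/s, so v(10) = -3 + (79) = 76 cm/s.

76 cm/s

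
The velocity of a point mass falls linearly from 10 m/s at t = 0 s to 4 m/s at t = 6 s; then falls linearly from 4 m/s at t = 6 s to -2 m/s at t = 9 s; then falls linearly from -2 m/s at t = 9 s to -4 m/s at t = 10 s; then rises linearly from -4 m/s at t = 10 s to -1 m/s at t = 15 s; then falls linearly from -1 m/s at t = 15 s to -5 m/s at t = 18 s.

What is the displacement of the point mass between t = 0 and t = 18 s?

20.5 m

Displacement is the signed area under the v-t curve.
0–6 s: ½(10 + 4)(6) = 42 m
6–9 s: ½(4 + -2)(3) = 3 m
9–10 s: ½(-2 + -4)(1) = -3 m
10–15 s: ½(-4 + -1)(5) = -12.5 m
15–18 s: ½(-1 + -5)(3) = -9 m
Net displacement = 20.5 m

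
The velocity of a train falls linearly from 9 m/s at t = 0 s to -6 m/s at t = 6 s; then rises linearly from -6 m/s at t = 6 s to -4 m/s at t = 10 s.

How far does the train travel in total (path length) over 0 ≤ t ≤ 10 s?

Distance (not displacement) is the total path length: add the absolute areas under v-t.
0–6 s: v = 0 at t = 3.6 s; triangle areas 16.2 + 7.2 = 23.4 m
6–10 s: |½(-6 + -4)(4)| = 20 m
Total distance = 43.4 m

43.4 m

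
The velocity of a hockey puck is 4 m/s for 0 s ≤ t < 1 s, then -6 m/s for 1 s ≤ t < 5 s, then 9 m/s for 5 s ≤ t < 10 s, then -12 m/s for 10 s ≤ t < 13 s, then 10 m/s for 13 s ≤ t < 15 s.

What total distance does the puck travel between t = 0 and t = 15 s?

Total distance travelled is ∫|v| dt — sum the magnitudes of each area piece.
0–1 s: |4| × 1 = 4 m
1–5 s: |-6| × 4 = 24 m
5–10 s: |9| × 5 = 45 m
10–13 s: |-12| × 3 = 36 m
13–15 s: |10| × 2 = 20 m
Total distance = 129 m

129 m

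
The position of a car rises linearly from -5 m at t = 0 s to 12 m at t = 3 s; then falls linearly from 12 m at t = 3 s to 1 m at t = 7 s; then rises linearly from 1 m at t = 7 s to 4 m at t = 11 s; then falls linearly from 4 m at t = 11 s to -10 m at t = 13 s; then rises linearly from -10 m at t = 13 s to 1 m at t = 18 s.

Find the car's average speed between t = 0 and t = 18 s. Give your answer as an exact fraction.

Average speed = (total path length)/(elapsed time); on a piecewise-linear x-t graph the path length is Σ|Δx|.
0–3 s: |Δx| = |12 − -5| = 17 m
3–7 s: |Δx| = |1 − 12| = 11 m
7–11 s: |Δx| = |4 − 1| = 3 m
11–13 s: |Δx| = |-10 − 4| = 14 m
13–18 s: |Δx| = |1 − -10| = 11 m
Total path = 56 m; average speed = 56/18 = 28/9 m/s.

28/9 m/s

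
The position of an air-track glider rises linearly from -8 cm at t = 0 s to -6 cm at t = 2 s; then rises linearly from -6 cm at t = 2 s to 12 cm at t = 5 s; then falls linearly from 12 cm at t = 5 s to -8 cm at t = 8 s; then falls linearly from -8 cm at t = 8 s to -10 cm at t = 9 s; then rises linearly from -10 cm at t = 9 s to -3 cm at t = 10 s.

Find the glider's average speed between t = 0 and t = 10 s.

4.9 cm/s

Average speed = (total path length)/(elapsed time); on a piecewise-linear x-t graph the path length is Σ|Δx|.
0–2 s: |Δx| = |-6 − -8| = 2 cm
2–5 s: |Δx| = |12 − -6| = 18 cm
5–8 s: |Δx| = |-8 − 12| = 20 cm
8–9 s: |Δx| = |-10 − -8| = 2 cm
9–10 s: |Δx| = |-3 − -10| = 7 cm
Total path = 49 cm; average speed = 49/10 = 4.9 cm/s.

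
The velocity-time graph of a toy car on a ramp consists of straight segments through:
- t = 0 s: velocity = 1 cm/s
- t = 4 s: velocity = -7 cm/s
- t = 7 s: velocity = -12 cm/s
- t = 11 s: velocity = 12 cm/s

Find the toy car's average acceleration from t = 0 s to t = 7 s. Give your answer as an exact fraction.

Average acceleration = Δv/Δt = (-12 − 1)/(7 − 0) = -13/7 cm/s².

-13/7 cm/s²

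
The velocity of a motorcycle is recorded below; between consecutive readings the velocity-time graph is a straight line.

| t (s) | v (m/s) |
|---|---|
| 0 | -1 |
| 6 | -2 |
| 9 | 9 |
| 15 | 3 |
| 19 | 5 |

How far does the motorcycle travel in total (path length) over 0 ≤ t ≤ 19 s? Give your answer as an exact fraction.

1597/22 m

Total distance travelled is ∫|v| dt — sum the magnitudes of each area piece.
0–6 s: |½(-1 + -2)(6)| = 9 m
6–9 s: v = 0 at t = 72/11 s; triangle areas 6/11 + 243/22 = 255/22 m
9–15 s: |½(9 + 3)(6)| = 36 m
15–19 s: |½(3 + 5)(4)| = 16 m
Total distance = 1597/22 m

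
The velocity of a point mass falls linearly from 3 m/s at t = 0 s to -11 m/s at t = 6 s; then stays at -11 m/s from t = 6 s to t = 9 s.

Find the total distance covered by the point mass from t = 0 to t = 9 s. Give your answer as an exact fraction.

Total distance travelled is ∫|v| dt — sum the magnitudes of each area piece.
0–6 s: v = 0 at t = 9/7 s; triangle areas 27/14 + 363/14 = 195/7 m
6–9 s: |-11| × 3 = 33 m
Total distance = 426/7 m

426/7 m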